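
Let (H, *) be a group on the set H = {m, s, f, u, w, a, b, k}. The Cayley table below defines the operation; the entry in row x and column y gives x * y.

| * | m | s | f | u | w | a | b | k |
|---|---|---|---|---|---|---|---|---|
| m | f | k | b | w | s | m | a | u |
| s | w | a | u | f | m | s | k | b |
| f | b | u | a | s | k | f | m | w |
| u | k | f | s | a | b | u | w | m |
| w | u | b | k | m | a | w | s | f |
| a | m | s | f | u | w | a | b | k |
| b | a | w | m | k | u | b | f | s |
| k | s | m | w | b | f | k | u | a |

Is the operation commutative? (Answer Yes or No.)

b * w = u but w * b = s.
Since b and w do not commute, H is not abelian.

No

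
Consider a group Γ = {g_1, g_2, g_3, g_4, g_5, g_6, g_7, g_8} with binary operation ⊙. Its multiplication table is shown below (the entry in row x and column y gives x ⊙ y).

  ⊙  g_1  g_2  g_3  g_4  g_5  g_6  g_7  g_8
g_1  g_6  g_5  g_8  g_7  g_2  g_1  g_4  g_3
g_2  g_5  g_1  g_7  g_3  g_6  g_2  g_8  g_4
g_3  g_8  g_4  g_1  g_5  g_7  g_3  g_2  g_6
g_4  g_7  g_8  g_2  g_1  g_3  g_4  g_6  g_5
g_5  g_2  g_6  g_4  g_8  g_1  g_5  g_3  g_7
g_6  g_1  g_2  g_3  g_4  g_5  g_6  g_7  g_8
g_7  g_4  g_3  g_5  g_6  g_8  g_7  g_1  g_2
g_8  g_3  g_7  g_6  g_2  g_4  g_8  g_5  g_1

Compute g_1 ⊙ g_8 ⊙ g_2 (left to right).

g_1 ⊙ g_8 = g_3
g_3 ⊙ g_2 = g_4

g_4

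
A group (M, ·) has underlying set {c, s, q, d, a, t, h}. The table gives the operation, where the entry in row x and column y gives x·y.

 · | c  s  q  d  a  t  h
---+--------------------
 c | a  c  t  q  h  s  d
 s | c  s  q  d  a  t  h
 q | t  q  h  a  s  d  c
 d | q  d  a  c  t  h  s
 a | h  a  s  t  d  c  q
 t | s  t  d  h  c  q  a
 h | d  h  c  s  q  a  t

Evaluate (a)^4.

c

a^1 = a
a^2 = a·a = d
a^3 = d·a = t
a^4 = t·a = c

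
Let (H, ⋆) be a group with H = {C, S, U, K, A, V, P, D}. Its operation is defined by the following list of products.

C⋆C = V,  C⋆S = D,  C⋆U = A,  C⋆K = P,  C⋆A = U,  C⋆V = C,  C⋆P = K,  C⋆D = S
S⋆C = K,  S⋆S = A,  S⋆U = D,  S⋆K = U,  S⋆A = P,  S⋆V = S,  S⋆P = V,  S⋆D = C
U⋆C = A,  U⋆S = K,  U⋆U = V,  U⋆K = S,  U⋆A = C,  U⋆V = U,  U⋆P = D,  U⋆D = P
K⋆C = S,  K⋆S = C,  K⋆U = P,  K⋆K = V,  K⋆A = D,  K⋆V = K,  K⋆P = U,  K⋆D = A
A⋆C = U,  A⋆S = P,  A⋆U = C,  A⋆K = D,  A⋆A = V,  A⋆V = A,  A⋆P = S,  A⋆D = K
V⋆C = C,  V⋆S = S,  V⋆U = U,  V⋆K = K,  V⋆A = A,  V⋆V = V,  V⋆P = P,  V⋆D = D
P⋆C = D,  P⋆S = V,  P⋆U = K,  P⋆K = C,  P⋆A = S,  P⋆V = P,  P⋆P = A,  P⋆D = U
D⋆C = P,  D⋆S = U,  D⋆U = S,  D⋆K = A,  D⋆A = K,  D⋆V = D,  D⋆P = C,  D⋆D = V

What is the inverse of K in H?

K

First locate the identity: row V matches the header, so V is the identity.
Scan row K for V: K ⋆ K = V. Hence K^(-1) = K.
(Structurally, H here is isomorphic to the dihedral group D_4.)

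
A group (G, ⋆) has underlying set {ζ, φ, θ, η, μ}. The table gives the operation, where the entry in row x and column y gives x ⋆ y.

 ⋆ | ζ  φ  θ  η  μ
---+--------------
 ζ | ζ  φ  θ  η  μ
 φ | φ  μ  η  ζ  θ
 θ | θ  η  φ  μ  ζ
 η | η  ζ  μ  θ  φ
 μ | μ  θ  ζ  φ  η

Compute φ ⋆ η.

ζ

Read row φ, column η: φ ⋆ η = ζ.
(Structurally, G here is isomorphic to the cyclic group Z_5.)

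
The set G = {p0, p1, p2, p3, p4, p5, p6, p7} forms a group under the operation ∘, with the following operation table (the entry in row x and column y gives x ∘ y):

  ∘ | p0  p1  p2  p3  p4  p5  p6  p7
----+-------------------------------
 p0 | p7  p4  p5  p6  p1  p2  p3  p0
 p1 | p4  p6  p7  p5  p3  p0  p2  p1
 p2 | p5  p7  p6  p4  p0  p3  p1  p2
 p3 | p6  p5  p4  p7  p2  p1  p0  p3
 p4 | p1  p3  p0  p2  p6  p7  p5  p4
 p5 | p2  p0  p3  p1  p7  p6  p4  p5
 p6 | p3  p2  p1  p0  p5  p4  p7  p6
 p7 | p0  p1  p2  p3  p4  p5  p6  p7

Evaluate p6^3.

p6^1 = p6
p6^2 = p6 ∘ p6 = p7
p6^3 = p7 ∘ p6 = p6

p6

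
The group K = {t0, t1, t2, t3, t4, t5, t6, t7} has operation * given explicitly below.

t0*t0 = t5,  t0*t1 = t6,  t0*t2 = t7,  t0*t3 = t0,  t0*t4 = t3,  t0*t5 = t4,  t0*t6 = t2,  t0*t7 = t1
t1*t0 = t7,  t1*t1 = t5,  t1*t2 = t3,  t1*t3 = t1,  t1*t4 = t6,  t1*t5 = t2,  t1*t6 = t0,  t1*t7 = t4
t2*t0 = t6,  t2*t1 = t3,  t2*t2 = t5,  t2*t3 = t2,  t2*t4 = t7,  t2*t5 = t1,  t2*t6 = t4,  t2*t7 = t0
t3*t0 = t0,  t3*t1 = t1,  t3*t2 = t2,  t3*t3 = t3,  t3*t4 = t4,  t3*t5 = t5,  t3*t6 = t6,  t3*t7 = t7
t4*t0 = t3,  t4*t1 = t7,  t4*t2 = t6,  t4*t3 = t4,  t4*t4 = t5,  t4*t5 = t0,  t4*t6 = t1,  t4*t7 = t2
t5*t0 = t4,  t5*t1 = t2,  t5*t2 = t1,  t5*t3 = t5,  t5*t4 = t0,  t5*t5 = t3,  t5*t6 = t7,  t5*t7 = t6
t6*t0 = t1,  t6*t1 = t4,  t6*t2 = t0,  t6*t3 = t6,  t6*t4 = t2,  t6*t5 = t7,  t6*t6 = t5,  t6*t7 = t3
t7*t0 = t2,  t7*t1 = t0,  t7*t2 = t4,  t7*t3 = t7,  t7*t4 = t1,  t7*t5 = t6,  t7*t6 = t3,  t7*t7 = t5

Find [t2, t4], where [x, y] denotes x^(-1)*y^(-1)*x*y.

t5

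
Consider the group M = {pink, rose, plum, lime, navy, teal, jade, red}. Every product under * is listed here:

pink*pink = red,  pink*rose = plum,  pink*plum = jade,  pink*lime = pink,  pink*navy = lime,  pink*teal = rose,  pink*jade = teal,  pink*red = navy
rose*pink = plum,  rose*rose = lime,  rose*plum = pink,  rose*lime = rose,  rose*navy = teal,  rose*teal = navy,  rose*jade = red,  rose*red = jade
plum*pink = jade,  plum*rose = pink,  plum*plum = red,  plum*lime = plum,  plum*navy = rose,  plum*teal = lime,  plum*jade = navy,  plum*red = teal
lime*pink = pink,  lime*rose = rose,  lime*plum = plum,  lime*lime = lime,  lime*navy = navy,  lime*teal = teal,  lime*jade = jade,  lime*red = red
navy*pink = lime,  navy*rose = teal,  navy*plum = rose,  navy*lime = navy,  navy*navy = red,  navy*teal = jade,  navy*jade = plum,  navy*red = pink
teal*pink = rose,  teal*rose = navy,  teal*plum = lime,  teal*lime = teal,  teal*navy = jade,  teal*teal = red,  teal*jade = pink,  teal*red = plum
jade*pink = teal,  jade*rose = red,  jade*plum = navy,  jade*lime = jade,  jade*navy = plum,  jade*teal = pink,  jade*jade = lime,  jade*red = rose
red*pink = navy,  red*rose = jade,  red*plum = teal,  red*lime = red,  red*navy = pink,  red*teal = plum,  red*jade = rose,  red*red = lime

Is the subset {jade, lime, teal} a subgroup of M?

teal * teal = red, which is not in {jade, lime, teal}.
The subset is not closed under *, so it is not a subgroup.

No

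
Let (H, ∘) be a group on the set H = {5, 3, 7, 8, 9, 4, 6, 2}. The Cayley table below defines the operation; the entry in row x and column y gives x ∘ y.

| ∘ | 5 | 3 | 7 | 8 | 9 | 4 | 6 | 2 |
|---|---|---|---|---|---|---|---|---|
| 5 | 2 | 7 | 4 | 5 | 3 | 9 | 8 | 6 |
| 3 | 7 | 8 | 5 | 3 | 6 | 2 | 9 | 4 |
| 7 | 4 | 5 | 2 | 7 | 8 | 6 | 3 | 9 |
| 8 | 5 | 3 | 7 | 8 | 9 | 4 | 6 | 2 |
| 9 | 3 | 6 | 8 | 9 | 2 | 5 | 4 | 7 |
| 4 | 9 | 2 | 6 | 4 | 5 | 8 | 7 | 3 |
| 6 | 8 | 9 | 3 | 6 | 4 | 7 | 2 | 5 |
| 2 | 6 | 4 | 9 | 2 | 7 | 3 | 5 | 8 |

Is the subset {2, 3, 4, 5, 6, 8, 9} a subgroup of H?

No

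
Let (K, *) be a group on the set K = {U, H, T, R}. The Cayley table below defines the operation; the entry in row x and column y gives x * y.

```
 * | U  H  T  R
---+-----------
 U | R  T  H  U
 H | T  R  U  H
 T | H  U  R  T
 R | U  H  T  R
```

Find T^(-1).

First locate the identity: row R matches the header, so R is the identity.
Scan row T for R: T * T = R. Hence T^(-1) = T.

T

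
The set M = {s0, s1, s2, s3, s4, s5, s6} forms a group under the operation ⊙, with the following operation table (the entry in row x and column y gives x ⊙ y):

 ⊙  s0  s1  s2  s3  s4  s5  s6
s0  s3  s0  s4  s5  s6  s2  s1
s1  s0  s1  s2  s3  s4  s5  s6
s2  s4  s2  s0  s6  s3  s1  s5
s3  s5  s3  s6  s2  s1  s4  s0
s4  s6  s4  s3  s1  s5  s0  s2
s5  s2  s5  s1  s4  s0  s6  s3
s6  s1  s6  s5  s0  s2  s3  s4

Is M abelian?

Check whether the table is symmetric across its main diagonal.
Every entry (row x, col y) equals the entry (row y, col x), so M is abelian.

Yes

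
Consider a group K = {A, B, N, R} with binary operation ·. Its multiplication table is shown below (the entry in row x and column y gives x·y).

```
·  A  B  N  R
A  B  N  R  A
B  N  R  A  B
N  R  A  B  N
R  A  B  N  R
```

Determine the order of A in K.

4

The identity element is R (its row matches the header).
A^1 = A
A^2 = A·A = B
A^3 = B·A = N
A^4 = N·A = R
The first power of A equal to the identity is A^4, so ord(A) = 4.
(Structurally, K here is isomorphic to the cyclic group Z_4.)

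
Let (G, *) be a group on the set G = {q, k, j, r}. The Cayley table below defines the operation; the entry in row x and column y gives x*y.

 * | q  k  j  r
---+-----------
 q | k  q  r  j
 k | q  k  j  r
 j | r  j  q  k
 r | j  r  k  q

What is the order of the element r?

4

The identity element is k (its row matches the header).
r^1 = r
r^2 = r*r = q
r^3 = q*r = j
r^4 = j*r = k
The first power of r equal to the identity is r^4, so ord(r) = 4.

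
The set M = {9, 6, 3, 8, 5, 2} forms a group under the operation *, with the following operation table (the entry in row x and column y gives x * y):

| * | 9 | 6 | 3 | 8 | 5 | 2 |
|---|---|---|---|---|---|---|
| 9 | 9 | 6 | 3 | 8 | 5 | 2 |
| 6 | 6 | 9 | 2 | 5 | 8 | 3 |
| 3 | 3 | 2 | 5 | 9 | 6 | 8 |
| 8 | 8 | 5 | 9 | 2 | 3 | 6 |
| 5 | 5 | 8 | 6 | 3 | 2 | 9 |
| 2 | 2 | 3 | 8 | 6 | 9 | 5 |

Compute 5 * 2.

9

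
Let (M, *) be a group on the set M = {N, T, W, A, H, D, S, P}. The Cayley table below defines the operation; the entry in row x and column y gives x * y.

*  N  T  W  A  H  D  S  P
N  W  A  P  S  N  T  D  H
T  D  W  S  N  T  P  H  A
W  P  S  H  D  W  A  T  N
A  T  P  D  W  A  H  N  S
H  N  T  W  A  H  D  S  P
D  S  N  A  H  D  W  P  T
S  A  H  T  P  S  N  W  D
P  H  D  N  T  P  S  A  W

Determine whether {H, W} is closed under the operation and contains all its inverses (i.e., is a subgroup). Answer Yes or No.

{H, W} contains the identity H.
Checking products: every product of two elements of {H, W} (read from the table) lies in {H, W}, so the set is closed.
In a finite group, a nonempty closed subset is a subgroup. So {H, W} ≤ M.

Yes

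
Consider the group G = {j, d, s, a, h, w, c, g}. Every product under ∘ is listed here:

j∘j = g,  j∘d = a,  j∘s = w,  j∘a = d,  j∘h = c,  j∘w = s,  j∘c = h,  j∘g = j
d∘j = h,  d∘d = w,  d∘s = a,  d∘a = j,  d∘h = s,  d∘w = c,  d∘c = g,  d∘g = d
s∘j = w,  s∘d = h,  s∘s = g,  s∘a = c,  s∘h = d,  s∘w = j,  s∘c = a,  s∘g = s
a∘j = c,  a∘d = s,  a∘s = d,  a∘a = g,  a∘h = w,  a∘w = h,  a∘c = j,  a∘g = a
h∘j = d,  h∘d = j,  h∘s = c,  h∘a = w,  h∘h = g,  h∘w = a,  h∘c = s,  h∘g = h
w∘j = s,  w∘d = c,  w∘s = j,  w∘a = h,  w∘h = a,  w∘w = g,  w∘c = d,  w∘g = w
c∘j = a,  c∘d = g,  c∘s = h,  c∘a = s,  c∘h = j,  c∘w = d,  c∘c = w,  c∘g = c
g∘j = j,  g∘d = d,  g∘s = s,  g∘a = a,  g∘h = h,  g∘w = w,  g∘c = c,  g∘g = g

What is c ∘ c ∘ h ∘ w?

h

c ∘ c = w
w ∘ h = a
a ∘ w = h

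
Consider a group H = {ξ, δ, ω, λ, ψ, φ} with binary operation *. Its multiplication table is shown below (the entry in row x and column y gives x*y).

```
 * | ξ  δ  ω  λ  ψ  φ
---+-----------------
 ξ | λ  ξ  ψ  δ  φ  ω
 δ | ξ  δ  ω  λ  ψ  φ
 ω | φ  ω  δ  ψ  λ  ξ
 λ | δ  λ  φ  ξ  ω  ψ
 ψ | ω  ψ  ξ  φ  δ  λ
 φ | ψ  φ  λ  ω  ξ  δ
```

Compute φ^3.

φ

φ^1 = φ
φ^2 = φ*φ = δ
φ^3 = δ*φ = φ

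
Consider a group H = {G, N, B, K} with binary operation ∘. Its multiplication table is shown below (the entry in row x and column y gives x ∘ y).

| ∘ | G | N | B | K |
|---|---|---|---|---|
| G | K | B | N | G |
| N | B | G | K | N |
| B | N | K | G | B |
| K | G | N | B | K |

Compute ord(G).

2

The identity element is K (its row matches the header).
G^1 = G
G^2 = G ∘ G = K
The first power of G equal to the identity is G^2, so ord(G) = 2.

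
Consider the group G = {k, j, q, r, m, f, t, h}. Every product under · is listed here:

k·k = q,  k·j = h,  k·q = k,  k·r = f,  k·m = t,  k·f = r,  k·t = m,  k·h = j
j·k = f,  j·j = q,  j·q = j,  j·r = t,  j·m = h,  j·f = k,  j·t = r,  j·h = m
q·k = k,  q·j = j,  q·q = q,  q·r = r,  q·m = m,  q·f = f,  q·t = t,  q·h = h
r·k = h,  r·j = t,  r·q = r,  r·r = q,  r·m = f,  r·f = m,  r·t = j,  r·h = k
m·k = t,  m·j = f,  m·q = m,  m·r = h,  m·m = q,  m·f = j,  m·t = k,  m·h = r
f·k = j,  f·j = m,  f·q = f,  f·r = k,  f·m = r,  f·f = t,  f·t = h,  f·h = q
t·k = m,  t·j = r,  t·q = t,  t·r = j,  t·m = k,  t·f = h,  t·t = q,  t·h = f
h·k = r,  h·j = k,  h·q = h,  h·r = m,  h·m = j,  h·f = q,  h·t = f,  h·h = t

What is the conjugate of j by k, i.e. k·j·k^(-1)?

r

The identity is q. In row k, the entry q sits in column k, so k^(-1) = k.
k·j = h
h·k = r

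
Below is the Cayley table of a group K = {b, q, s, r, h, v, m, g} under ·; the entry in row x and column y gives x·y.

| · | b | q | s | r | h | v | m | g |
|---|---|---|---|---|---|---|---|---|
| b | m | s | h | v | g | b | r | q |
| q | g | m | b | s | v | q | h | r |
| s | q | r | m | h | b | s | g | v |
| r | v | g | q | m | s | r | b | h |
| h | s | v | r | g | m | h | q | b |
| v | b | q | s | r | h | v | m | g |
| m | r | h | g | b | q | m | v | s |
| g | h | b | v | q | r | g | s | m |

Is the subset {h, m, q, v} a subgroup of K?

Yes

{h, m, q, v} contains the identity v.
Checking products: every product of two elements of {h, m, q, v} (read from the table) lies in {h, m, q, v}, so the set is closed.
In a finite group, a nonempty closed subset is a subgroup. So {h, m, q, v} ≤ K.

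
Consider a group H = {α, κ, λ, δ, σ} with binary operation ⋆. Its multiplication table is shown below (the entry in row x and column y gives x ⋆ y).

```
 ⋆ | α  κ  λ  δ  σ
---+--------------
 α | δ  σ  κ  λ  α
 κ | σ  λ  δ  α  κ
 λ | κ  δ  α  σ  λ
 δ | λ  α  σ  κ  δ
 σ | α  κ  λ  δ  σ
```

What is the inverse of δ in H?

First locate the identity: row σ matches the header, so σ is the identity.
Scan row δ for σ: δ ⋆ λ = σ. Hence δ^(-1) = λ.

λ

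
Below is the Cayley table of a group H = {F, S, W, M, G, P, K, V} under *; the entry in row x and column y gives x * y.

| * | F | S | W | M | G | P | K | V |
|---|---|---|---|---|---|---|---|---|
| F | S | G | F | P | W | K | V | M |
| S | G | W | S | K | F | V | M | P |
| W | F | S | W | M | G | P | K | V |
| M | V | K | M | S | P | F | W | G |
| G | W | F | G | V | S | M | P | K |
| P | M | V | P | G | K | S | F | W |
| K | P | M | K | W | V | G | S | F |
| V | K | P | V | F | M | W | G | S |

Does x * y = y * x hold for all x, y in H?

M * V = G but V * M = F.
Since M and V do not commute, H is not abelian.

No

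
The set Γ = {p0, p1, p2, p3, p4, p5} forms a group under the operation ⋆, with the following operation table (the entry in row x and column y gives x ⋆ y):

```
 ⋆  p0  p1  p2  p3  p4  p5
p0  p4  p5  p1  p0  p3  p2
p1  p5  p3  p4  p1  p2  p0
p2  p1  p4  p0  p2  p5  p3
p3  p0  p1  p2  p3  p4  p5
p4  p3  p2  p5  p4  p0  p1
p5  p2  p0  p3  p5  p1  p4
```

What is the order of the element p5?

6

The identity element is p3 (its row matches the header).
p5^1 = p5
p5^2 = p5 ⋆ p5 = p4
p5^3 = p4 ⋆ p5 = p1
p5^4 = p1 ⋆ p5 = p0
p5^5 = p0 ⋆ p5 = p2
p5^6 = p2 ⋆ p5 = p3
The first power of p5 equal to the identity is p5^6, so ord(p5) = 6.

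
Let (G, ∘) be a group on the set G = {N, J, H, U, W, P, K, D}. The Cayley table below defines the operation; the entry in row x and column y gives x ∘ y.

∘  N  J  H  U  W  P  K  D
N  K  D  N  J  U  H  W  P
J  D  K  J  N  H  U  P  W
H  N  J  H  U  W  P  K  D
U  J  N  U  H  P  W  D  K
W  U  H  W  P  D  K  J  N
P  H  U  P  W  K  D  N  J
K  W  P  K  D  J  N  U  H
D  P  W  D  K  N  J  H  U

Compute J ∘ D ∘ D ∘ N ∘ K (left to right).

U

J ∘ D = W
W ∘ D = N
N ∘ N = K
K ∘ K = U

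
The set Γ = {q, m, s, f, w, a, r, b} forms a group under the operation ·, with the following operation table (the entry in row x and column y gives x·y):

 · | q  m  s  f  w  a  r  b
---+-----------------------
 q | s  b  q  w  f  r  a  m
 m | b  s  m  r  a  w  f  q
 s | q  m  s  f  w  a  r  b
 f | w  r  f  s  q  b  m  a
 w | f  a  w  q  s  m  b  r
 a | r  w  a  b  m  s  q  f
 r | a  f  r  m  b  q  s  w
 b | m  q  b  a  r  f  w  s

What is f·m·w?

f·m = r
r·w = b

b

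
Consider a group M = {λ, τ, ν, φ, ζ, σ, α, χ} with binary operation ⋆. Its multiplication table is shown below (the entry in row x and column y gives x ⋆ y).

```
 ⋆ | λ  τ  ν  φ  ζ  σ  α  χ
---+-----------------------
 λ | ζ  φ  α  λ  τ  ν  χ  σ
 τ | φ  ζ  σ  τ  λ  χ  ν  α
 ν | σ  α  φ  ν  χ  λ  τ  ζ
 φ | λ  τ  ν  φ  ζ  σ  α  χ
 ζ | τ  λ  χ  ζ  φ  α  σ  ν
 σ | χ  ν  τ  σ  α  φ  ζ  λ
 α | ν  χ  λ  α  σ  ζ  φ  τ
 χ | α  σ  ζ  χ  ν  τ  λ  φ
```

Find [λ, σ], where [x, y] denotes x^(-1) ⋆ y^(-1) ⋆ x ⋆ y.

ζ

Identity is φ; from the table λ^(-1) = τ and σ^(-1) = σ.
τ ⋆ σ = χ
χ ⋆ λ = α
α ⋆ σ = ζ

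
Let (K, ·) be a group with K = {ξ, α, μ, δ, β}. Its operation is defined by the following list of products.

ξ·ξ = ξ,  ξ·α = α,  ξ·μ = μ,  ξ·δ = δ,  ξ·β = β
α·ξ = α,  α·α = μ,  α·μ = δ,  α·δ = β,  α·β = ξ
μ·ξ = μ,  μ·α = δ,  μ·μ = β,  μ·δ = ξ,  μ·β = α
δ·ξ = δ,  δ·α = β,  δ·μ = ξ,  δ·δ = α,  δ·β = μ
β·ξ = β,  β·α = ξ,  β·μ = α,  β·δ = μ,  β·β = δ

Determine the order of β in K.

5

The identity element is ξ (its row matches the header).
β^1 = β
β^2 = β·β = δ
β^3 = δ·β = μ
β^4 = μ·β = α
β^5 = α·β = ξ
The first power of β equal to the identity is β^5, so ord(β) = 5.
(Structurally, K here is isomorphic to the cyclic group Z_5.)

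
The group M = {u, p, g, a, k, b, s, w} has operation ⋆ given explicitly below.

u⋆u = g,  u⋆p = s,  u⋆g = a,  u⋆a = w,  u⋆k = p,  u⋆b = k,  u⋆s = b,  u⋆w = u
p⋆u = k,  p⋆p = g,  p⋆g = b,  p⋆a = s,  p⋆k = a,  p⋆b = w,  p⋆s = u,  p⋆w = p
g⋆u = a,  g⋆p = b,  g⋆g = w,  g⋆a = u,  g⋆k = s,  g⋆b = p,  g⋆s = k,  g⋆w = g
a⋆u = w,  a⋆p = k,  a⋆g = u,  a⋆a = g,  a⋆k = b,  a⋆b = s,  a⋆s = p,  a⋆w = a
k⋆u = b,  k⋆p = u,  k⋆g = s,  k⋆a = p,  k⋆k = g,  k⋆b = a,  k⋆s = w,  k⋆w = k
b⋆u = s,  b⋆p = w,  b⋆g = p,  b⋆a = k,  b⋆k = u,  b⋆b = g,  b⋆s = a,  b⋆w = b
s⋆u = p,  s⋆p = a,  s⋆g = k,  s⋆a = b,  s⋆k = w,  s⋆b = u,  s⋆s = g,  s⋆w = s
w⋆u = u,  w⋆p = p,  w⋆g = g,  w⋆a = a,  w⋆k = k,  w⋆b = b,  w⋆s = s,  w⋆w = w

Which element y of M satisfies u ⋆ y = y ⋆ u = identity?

a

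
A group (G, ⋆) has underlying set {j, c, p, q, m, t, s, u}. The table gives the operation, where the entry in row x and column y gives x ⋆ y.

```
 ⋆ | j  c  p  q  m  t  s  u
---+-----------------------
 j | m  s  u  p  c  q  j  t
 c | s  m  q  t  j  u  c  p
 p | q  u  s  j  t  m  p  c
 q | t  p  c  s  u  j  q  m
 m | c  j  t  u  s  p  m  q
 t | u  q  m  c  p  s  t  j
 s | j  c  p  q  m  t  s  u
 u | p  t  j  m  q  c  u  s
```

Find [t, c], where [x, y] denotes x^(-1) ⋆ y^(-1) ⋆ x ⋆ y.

m

Identity is s; from the table t^(-1) = t and c^(-1) = j.
t ⋆ j = u
u ⋆ t = c
c ⋆ c = m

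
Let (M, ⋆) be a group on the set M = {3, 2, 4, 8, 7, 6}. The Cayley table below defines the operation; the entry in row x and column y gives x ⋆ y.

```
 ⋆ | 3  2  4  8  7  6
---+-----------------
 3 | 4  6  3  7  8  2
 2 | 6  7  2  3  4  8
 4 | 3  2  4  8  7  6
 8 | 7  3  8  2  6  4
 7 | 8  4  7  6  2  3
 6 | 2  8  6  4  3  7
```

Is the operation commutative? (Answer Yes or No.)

Check whether the table is symmetric across its main diagonal.
Every entry (row x, col y) equals the entry (row y, col x), so M is abelian.
(In fact M ≅ the cyclic group Z_6.)

Yes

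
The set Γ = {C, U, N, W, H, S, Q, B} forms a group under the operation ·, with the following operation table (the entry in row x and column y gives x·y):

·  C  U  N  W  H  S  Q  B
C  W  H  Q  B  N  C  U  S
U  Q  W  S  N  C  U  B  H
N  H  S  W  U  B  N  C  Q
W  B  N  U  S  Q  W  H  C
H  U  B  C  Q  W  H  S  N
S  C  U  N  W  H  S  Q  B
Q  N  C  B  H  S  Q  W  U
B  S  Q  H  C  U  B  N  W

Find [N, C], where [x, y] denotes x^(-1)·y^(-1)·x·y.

W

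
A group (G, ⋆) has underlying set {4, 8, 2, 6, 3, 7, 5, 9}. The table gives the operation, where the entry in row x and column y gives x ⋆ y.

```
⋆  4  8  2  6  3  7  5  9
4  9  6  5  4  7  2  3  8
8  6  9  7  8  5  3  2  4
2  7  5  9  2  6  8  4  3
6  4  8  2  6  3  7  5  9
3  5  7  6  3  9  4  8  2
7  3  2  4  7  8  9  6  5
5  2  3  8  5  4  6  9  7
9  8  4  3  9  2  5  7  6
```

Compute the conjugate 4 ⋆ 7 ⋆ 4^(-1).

5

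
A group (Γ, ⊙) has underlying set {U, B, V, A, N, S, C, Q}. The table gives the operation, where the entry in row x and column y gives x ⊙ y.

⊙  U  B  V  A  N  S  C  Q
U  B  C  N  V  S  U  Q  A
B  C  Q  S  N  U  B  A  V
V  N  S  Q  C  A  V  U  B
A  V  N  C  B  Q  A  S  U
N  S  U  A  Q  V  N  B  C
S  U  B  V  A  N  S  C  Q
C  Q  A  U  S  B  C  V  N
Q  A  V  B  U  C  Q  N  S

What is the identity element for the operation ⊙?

S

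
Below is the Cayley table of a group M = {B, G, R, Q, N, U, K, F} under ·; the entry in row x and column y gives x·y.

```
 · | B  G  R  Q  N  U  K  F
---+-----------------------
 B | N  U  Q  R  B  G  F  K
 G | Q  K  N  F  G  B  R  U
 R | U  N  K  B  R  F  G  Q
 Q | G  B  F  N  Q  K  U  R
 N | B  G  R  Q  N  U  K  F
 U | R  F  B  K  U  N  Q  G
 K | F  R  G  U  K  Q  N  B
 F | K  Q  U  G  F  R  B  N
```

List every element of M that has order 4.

{G, R}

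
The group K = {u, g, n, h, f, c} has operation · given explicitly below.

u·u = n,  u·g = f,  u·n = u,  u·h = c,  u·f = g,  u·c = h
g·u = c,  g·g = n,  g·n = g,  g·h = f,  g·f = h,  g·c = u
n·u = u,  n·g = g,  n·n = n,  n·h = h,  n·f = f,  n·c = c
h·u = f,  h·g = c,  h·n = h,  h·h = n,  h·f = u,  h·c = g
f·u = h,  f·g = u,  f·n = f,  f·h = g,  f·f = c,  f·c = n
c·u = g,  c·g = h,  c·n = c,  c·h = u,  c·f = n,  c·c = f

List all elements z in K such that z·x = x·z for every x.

{n}

An element z is central iff its row equals its column in the table.
For g: g·c = u ≠ h = c·g, so g ∉ Z.
Checking each element this way leaves Z(K) = {n}.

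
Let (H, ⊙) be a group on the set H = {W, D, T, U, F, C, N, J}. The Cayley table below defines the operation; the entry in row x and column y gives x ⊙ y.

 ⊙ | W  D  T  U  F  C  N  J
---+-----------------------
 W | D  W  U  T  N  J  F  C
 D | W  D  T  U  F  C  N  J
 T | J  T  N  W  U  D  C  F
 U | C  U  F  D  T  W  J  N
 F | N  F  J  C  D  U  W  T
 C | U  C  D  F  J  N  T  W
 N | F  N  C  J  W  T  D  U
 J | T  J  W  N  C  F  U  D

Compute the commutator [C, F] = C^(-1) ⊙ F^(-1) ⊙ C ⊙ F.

Identity is D; from the table C^(-1) = T and F^(-1) = F.
T ⊙ F = U
U ⊙ C = W
W ⊙ F = N

N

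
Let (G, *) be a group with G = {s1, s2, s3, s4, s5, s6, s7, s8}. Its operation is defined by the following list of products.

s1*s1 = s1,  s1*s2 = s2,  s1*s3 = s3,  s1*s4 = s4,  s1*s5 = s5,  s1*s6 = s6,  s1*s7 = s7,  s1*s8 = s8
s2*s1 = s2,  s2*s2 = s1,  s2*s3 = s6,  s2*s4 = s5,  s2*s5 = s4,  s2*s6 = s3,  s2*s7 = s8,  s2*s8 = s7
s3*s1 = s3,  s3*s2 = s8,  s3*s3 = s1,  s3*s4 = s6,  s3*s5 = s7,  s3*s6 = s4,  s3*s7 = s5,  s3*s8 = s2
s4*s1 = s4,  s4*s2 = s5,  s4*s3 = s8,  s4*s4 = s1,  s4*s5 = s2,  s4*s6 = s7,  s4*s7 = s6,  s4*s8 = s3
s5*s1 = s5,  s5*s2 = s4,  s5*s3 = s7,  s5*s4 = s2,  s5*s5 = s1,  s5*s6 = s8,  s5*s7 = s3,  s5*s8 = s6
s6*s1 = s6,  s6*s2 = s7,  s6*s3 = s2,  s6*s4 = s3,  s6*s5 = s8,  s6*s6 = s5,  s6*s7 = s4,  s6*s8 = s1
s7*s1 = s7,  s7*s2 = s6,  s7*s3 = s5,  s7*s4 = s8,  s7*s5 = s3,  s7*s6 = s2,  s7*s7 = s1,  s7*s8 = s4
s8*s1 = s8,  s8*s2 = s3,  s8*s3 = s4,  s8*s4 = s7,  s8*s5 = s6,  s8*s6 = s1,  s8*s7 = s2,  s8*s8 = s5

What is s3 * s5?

s7

Read row s3, column s5: s3 * s5 = s7.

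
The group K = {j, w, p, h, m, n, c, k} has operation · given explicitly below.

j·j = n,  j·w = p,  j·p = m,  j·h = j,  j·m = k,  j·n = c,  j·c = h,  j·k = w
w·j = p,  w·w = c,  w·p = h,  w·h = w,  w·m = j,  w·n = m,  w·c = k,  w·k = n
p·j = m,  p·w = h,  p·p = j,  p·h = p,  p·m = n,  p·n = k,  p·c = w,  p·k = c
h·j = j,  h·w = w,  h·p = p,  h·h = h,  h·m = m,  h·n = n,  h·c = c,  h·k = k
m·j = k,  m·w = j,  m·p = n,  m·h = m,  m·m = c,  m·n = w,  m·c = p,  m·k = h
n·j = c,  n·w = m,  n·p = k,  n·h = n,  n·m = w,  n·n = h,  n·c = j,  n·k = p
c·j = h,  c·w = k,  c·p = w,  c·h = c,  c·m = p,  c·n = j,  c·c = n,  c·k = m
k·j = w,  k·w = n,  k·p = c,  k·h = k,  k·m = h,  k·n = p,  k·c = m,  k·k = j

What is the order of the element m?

The identity element is h (its row matches the header).
m^1 = m
m^2 = m·m = c
m^3 = c·m = p
m^4 = p·m = n
m^5 = n·m = w
m^6 = w·m = j
m^7 = j·m = k
m^8 = k·m = h
The first power of m equal to the identity is m^8, so ord(m) = 8.
(Structurally, K here is isomorphic to the cyclic group Z_8.)

8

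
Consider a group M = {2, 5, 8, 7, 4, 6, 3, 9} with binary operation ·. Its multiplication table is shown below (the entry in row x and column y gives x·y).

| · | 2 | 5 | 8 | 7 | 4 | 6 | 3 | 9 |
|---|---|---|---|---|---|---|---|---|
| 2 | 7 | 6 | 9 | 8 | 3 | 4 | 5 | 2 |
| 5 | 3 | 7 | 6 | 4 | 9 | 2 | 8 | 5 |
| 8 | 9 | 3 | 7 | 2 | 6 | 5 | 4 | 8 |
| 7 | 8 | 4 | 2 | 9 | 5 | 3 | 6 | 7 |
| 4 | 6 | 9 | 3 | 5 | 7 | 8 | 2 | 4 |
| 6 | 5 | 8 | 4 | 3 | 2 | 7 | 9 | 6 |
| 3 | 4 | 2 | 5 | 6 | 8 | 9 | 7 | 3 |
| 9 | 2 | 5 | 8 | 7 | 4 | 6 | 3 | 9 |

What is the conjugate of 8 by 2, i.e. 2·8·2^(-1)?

The identity is 9. In row 2, the entry 9 sits in column 8, so 2^(-1) = 8.
2·8 = 9
9·8 = 8

8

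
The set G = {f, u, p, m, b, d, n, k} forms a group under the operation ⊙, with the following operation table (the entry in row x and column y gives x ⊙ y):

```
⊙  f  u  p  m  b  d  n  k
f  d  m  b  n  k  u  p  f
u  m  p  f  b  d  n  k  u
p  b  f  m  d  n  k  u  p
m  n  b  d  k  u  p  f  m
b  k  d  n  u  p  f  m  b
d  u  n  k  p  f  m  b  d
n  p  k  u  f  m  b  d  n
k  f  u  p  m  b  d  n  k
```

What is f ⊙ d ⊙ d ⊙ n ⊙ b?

f

f ⊙ d = u
u ⊙ d = n
n ⊙ n = d
d ⊙ b = f
(Structurally, G here is isomorphic to the cyclic group Z_8.)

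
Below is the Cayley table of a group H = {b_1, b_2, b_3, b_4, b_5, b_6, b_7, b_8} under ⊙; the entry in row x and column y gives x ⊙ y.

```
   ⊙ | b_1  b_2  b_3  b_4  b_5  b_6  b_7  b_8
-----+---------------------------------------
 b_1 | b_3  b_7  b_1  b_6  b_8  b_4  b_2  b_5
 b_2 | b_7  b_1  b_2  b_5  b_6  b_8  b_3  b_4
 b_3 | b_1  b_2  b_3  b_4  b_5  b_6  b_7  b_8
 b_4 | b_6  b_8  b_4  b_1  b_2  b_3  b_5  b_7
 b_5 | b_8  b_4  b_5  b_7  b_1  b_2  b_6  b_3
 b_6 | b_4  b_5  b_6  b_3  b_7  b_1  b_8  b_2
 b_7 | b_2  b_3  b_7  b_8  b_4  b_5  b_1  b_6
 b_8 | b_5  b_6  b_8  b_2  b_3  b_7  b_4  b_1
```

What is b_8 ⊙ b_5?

Read row b_8, column b_5: b_8 ⊙ b_5 = b_3.
(Structurally, H here is isomorphic to the quaternion group Q_8.)

b_3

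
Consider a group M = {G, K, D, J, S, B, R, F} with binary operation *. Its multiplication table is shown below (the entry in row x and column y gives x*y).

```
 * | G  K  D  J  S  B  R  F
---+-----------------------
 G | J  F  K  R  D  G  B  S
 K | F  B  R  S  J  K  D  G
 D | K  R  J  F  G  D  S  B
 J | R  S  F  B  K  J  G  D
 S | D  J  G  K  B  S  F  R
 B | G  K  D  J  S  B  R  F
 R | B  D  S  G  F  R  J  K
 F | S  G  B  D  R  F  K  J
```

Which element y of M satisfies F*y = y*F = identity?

First locate the identity: row B matches the header, so B is the identity.
Scan row F for B: F*D = B. Hence F^(-1) = D.

D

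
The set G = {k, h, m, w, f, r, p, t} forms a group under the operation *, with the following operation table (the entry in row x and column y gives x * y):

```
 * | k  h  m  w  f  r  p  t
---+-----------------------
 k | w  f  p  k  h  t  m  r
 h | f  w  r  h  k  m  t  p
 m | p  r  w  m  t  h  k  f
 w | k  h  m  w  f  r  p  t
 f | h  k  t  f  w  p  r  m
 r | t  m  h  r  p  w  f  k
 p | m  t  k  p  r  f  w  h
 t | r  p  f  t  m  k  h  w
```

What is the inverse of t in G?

t

First locate the identity: row w matches the header, so w is the identity.
Scan row t for w: t * t = w. Hence t^(-1) = t.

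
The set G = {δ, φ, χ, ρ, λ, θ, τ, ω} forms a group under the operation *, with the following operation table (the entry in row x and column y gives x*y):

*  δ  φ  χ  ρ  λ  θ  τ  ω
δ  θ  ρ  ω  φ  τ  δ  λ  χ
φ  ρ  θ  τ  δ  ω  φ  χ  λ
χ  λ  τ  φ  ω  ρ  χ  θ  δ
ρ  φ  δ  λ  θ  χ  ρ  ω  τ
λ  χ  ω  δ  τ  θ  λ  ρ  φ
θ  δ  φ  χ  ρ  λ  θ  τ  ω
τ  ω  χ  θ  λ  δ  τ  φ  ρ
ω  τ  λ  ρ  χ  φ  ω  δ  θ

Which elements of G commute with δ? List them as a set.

Compare row δ with column δ entry by entry.
φ*δ = ρ = δ*φ, so φ commutes with δ.
χ*δ = λ but δ*χ = ω, so χ does not.
Collecting the elements that commute with δ: C(δ) = {δ, θ, ρ, φ}.

{δ, θ, ρ, φ}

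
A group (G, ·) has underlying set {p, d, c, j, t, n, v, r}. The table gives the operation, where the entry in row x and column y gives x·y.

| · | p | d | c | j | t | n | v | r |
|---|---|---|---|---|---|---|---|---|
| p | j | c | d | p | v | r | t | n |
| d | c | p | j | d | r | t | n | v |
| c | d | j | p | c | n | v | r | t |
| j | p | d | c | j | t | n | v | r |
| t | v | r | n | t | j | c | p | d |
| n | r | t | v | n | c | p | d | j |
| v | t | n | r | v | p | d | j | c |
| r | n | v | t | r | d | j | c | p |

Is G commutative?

Check whether the table is symmetric across its main diagonal.
Every entry (row x, col y) equals the entry (row y, col x), so G is abelian.

Yes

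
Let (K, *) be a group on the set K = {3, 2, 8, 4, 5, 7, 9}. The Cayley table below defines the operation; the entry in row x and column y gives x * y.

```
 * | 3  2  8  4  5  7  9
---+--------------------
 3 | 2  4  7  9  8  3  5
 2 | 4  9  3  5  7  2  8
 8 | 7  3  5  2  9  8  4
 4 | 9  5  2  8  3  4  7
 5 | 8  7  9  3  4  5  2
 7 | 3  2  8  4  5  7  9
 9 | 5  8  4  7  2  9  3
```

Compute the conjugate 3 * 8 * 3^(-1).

8

The identity is 7. In row 3, the entry 7 sits in column 8, so 3^(-1) = 8.
3 * 8 = 7
7 * 8 = 8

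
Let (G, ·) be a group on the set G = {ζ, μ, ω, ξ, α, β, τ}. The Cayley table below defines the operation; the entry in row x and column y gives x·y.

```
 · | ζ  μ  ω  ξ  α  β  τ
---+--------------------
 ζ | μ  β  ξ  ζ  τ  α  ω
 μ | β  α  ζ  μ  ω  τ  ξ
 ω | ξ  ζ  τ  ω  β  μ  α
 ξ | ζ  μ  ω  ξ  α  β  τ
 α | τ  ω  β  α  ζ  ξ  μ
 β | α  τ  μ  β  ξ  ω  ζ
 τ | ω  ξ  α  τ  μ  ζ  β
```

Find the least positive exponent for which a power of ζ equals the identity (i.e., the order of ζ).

The identity element is ξ (its row matches the header).
ζ^1 = ζ
ζ^2 = ζ·ζ = μ
ζ^3 = μ·ζ = β
ζ^4 = β·ζ = α
ζ^5 = α·ζ = τ
ζ^6 = τ·ζ = ω
ζ^7 = ω·ζ = ξ
The first power of ζ equal to the identity is ζ^7, so ord(ζ) = 7.

7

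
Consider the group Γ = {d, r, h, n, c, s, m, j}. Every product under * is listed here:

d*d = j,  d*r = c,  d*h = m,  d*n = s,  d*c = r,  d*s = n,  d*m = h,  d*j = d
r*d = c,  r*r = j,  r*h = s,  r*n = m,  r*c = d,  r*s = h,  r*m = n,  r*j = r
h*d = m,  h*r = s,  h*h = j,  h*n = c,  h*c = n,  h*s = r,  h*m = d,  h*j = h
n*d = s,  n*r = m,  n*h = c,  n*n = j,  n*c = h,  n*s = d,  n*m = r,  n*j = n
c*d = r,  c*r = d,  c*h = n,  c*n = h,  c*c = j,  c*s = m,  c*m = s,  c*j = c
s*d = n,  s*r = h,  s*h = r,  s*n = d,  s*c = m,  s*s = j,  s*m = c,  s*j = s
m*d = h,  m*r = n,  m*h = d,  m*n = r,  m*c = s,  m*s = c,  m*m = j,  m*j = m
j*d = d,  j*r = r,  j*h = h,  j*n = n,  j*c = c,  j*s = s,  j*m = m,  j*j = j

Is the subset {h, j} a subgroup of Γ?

{h, j} contains the identity j.
Checking products: every product of two elements of {h, j} (read from the table) lies in {h, j}, so the set is closed.
In a finite group, a nonempty closed subset is a subgroup. So {h, j} ≤ Γ.

Yes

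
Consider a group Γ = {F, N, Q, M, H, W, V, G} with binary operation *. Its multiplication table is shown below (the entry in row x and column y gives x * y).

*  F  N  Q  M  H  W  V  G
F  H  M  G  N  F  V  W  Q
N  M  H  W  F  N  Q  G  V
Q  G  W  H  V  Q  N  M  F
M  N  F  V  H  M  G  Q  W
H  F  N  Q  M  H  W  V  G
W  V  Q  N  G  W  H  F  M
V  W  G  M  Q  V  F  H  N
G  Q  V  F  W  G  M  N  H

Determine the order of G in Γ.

The identity element is H (its row matches the header).
G^1 = G
G^2 = G * G = H
The first power of G equal to the identity is G^2, so ord(G) = 2.
(Structurally, Γ here is isomorphic to the elementary abelian group (Z_2)^3.)

2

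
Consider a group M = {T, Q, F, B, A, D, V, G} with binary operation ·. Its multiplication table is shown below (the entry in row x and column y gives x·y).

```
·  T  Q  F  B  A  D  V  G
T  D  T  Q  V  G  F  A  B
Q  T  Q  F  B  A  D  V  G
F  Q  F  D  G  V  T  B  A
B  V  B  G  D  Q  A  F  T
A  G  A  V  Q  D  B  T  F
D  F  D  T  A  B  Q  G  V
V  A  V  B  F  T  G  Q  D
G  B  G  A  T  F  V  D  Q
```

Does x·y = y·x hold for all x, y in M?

Yes

Check whether the table is symmetric across its main diagonal.
Every entry (row x, col y) equals the entry (row y, col x), so M is abelian.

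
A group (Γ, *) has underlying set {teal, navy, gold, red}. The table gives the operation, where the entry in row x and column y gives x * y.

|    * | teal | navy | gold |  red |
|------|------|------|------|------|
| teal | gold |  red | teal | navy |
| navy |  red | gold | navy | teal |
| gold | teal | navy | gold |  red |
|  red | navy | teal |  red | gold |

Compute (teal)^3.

teal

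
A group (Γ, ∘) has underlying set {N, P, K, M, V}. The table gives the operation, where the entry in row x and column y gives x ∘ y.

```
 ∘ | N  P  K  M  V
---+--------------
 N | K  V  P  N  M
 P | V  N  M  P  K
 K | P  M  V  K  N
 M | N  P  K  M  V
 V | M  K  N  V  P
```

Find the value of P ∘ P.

N

Read row P, column P: P ∘ P = N.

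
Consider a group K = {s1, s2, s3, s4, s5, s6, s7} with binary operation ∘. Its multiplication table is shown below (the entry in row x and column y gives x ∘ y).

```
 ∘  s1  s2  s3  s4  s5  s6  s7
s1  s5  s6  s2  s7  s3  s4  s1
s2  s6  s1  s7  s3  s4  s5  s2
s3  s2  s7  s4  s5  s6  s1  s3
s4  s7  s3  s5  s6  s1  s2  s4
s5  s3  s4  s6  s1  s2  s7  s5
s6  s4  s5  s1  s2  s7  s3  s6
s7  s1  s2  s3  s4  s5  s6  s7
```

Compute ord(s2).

7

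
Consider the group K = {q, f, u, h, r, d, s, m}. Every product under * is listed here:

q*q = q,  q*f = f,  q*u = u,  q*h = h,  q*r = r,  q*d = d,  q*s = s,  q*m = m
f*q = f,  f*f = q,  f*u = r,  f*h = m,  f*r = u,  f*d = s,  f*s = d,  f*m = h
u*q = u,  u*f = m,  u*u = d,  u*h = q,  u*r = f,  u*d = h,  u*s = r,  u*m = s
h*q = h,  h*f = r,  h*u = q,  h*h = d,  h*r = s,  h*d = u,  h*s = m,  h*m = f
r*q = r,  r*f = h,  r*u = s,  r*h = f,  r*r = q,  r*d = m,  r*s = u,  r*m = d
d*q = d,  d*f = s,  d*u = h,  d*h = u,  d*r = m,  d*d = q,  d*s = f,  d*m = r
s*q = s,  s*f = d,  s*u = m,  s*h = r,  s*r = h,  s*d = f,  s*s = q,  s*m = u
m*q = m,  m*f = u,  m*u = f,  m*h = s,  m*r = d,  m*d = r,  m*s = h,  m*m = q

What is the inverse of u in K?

h

First locate the identity: row q matches the header, so q is the identity.
Scan row u for q: u * h = q. Hence u^(-1) = h.
(Structurally, K here is isomorphic to the dihedral group D_4.)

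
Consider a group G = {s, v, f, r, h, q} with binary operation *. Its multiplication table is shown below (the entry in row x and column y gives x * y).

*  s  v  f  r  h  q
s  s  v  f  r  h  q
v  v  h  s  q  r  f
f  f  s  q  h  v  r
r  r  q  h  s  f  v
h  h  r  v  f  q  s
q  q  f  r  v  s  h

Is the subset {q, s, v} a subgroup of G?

No

q * q = h, which is not in {q, s, v}.
The subset is not closed under *, so it is not a subgroup.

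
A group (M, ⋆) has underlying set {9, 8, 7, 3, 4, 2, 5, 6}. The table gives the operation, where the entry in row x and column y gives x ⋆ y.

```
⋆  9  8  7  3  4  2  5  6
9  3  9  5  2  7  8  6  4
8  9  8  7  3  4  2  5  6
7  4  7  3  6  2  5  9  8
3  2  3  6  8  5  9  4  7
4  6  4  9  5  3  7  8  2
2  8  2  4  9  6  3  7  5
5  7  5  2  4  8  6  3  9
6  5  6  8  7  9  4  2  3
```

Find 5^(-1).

4

First locate the identity: row 8 matches the header, so 8 is the identity.
Scan row 5 for 8: 5 ⋆ 4 = 8. Hence 5^(-1) = 4.
(Structurally, M here is isomorphic to the quaternion group Q_8.)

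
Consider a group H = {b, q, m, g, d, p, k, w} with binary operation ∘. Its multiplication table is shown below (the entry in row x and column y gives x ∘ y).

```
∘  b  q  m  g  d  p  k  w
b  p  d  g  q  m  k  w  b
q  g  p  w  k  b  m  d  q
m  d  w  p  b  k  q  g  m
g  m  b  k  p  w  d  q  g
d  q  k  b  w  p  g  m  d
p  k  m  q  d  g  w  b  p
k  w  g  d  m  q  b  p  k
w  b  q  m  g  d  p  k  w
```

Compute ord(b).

The identity element is w (its row matches the header).
b^1 = b
b^2 = b ∘ b = p
b^3 = p ∘ b = k
b^4 = k ∘ b = w
The first power of b equal to the identity is b^4, so ord(b) = 4.
(Structurally, H here is isomorphic to the quaternion group Q_8.)

4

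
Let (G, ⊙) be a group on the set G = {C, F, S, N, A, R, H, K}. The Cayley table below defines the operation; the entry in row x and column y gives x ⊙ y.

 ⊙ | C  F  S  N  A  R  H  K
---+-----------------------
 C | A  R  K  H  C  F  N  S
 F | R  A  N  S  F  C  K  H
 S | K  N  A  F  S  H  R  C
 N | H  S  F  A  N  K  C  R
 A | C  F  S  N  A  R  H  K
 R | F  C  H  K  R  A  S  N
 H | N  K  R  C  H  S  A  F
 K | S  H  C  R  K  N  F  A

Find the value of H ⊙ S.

Read row H, column S: H ⊙ S = R.
(Structurally, G here is isomorphic to the elementary abelian group (Z_2)^3.)

R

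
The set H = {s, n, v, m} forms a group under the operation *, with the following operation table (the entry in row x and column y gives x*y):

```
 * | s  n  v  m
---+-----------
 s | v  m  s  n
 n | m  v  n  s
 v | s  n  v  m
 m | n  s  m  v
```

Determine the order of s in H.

2

The identity element is v (its row matches the header).
s^1 = s
s^2 = s*s = v
The first power of s equal to the identity is s^2, so ord(s) = 2.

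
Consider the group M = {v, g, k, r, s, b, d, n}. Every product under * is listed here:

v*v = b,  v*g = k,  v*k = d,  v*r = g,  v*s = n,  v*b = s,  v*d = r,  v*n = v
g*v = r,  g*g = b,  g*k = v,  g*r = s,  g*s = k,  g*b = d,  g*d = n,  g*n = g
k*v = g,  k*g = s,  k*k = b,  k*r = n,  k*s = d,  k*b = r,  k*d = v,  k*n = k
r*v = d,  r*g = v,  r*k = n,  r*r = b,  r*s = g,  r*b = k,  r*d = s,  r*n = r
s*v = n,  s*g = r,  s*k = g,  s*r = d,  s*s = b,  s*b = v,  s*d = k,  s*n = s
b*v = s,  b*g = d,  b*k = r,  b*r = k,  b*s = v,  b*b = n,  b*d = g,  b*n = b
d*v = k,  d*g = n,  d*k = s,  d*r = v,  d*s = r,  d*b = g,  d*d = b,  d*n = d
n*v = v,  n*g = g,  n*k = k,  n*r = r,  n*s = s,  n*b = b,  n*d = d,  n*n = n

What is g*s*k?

b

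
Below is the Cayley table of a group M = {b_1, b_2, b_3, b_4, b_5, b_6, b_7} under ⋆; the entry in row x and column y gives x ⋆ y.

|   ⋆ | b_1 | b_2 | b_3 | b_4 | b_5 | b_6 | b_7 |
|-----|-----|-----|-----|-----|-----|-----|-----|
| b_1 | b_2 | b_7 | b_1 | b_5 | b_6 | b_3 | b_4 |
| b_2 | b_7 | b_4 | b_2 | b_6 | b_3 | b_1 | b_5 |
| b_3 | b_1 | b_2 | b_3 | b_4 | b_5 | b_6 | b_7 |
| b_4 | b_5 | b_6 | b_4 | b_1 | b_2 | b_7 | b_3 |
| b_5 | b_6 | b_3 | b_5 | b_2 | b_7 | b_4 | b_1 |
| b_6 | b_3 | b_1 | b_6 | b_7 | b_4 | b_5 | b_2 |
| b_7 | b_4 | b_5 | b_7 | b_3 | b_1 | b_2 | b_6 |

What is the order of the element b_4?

7

The identity element is b_3 (its row matches the header).
b_4^1 = b_4
b_4^2 = b_4 ⋆ b_4 = b_1
b_4^3 = b_1 ⋆ b_4 = b_5
b_4^4 = b_5 ⋆ b_4 = b_2
b_4^5 = b_2 ⋆ b_4 = b_6
b_4^6 = b_6 ⋆ b_4 = b_7
b_4^7 = b_7 ⋆ b_4 = b_3
The first power of b_4 equal to the identity is b_4^7, so ord(b_4) = 7.
(Structurally, M here is isomorphic to the cyclic group Z_7.)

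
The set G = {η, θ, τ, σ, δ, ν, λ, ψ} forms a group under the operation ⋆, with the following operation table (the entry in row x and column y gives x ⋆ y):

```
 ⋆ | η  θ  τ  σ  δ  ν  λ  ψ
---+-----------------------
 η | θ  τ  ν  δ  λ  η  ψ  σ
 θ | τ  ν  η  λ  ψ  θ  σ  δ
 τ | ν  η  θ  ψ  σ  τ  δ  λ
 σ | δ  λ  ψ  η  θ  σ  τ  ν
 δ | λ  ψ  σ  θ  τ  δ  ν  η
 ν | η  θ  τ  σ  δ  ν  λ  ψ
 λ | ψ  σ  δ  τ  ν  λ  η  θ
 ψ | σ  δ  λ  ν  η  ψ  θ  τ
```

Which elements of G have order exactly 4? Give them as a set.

Identity is ν. Compute the order of each non-identity element by repeated multiplication:
  η: η → θ → τ → ν  (order 4)
  θ: θ → ν  (order 2)
  τ: τ → θ → η → ν  (order 4)
  σ: σ → η → δ → θ → λ → τ → ψ → ν  (order 8)
  δ: δ → τ → σ → θ → ψ → η → λ → ν  (order 8)
  λ: λ → η → ψ → θ → σ → τ → δ → ν  (order 8)
  ψ: ψ → τ → λ → θ → δ → η → σ → ν  (order 8)
Elements of order 4: {η, τ}.
(Structurally, G here is isomorphic to the cyclic group Z_8.)

{η, τ}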